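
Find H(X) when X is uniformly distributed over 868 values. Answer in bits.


H = log2(n) = log2(868) = 9.7616

9.7616 bits


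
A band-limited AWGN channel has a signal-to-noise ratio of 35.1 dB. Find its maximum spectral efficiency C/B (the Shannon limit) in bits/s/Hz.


SNR_linear = 10^(35.1/10) = 3235.9366; C/B = log2(1 + SNR_linear) = log2(1 + 3235.9366) = 11.6604

11.6604 bits/s/Hz


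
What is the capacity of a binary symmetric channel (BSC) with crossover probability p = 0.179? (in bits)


H(p) = -p*log2(p) - (1-p)*log2(1-p) = -0.179*log2(0.179) - 0.821*log2(0.821) = 0.444272 + 0.233612 = 0.6779. C = 1 - H(p) = 1 - 0.6779 = 0.3221

0.3221 bits


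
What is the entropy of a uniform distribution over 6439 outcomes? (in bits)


H = log2(n) = log2(6439) = 12.6526

12.6526 bits


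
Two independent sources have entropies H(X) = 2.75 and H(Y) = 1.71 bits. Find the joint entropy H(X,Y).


For independent variables, H(X,Y) = H(X) + H(Y) = 2.75 + 1.71 = 4.46

4.46 bits


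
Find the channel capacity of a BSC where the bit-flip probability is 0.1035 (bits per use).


H(p) = -p*log2(p) - (1-p)*log2(1-p) = -0.1035*log2(0.1035) - 0.8965*log2(0.8965) = 0.338683 + 0.141310 = 0.48. C = 1 - H(p) = 1 - 0.48 = 0.52

0.52 bits


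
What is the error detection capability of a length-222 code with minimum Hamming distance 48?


Detection capability = d_min - 1 = 48 - 1 = 47

47 errors


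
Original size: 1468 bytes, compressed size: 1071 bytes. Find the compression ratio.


Ratio = original / compressed = 1468 / 1071 = 1.3707

1.3707


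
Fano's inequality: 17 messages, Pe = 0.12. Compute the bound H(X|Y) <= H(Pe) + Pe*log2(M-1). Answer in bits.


H(Pe) = -Pe*log2(Pe) - (1-Pe)*log2(1-Pe) = -0.12*log2(0.12) - 0.88*log2(0.88) = 0.367067 + 0.162294 = 0.5294. Pe*log2(M-1) = 0.12*log2(16) = 0.480000. Bound = H(Pe) + Pe*log2(M-1) = 0.367067 + 0.162294 + 0.480000 = 1.0094

1.0094 bits


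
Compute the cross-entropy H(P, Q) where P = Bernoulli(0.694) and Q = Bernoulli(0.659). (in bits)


H(P,Q) = -p*log2(q) - (1-p)*log2(1-q). -0.694*log2(0.659) = 0.417545; -0.306*log2(0.341) = 0.474960. H(P,Q) = 0.417545 + 0.474960 = 0.8925

0.8925 bits


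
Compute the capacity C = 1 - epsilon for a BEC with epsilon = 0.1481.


C = 1 - epsilon = 1 - 0.1481 = 0.8519

0.8519 bits


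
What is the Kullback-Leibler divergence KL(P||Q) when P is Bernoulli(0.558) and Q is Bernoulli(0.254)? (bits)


KL = p*log2(p/q) + (1-p)*log2((1-p)/(1-q)) = 0.558*log2(0.558/0.254) + 0.442*log2(0.442/0.746) = 0.2998

0.2998 bits


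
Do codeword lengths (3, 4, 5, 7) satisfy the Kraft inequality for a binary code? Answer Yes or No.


Kraft sum = sum(2^(-l_i)) = 0.2266, need <= 1. Result: satisfied (a binary prefix-free code with these lengths exists)

Yes


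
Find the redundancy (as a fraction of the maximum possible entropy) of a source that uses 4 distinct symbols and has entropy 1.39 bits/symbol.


H_max = log2(K) = log2(4) = 2.0 bits/symbol. Redundancy = 1 - H/H_max = 1 - 1.39/2.0 = 1 - 0.695 = 0.305

0.305


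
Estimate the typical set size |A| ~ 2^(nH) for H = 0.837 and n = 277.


log2|A_typical| = nH = 277 * 0.837 = 231.849, so |A_typical| ~ 2^231.849 = 6.216e+69

6.216e+69


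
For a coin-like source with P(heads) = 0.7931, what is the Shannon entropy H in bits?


H = -p*log2(p) - (1-p)*log2(1-p). -0.7931*log2(0.7931) = 0.265233; -0.2069*log2(0.2069) = 0.470283. H = 0.265233 + 0.470283 = 0.7355

0.7355 bits


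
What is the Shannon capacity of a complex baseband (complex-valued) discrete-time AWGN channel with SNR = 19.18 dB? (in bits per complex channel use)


SNR_linear = 10^(19.18/10) = 82.7942; C = log2(1 + SNR_linear) = log2(1 + 82.7942) = 6.3888

6.3888 bits/channel use


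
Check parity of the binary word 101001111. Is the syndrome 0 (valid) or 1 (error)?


Syndrome = XOR of all bits = 1 XOR 0 XOR 1 XOR 0 XOR 0 XOR 1 XOR 1 XOR 1 XOR 1 = 0

0


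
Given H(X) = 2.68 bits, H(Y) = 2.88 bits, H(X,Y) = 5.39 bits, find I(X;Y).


I(X;Y) = H(X) + H(Y) - H(X,Y) = 2.68 + 2.88 - 5.39 = 0.17

0.17 bits


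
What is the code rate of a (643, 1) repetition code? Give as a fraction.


Rate = k/n = 1/643

1/643


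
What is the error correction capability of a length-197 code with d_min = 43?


Correction capability = floor((d-1)/2) = floor((43-1)/2) = 21

21 errors


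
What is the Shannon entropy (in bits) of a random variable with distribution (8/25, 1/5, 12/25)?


H = -sum(p_i * log2(p_i)). Terms: -(8/25)*log2(8/25) = 0.526034; -(1/5)*log2(1/5) = 0.464386; -(12/25)*log2(12/25) = 0.508269. H = 0.526034 + 0.464386 + 0.508269 = 1.4987

1.4987 bits


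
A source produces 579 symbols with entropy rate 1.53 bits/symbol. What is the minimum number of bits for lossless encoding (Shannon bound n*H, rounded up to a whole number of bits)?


Minimum bits >= n * H = 579 * 1.53 = 885.87, rounded up to a whole number of bits = 886

886 bits


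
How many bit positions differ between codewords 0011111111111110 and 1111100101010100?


Count differing positions: ^ ^ . . . ^ ^ . ^ . ^ . ^ . ^ . = 8 differences

8


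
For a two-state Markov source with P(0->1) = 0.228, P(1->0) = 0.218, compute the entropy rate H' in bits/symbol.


Stationary distribution: pi_0 = p10/(p01+p10) = 0.4888, pi_1 = 0.5112. Entropy rate H' = pi_0*H(p01) + pi_1*H(p10) = 0.4888*0.7745 + 0.5112*0.7565 = 0.7653

0.7653 bits/symbol


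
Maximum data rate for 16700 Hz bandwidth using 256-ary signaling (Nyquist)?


Rate = 2 * B * log2(M) = 2 * 16700 * 8.0 = 267200.0

267200.0 bps


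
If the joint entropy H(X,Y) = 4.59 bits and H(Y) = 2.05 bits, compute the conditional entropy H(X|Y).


H(X|Y) = H(X,Y) - H(Y) = 4.59 - 2.05 = 2.54

2.54 bits


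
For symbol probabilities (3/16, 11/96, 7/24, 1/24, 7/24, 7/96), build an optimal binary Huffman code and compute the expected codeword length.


Huffman construction (repeatedly merge the two least-probable nodes; each merge adds 1 bit to every symbol beneath it): 1/24 + 7/96 = 11/96; 11/96 + 11/96 = 11/48; 3/16 + 11/48 = 5/12; 7/24 + 7/24 = 7/12; 5/12 + 7/12 = 1. Resulting codeword lengths (in the order the probabilities were given): (2, 3, 2, 4, 2, 4). L_avg = sum(p_i * l_i) = 3/16*2 + 11/96*3 + 7/24*2 + 1/24*4 + 7/24*2 + 7/96*4 = 75/32 = 2.3438

2.3438 bits


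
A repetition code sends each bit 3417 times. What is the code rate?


Rate = k/n = 1/3417

1/3417


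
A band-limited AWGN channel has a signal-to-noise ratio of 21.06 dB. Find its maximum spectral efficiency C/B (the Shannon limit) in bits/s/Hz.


SNR_linear = 10^(21.06/10) = 127.6439; C/B = log2(1 + SNR_linear) = log2(1 + 127.6439) = 7.0072

7.0072 bits/s/Hz


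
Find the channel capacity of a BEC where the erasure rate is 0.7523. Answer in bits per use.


C = 1 - epsilon = 1 - 0.7523 = 0.2477

0.2477 bits


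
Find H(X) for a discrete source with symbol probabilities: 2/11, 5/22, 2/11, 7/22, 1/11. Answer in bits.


H = -sum(p_i * log2(p_i)). Terms: -(2/11)*log2(2/11) = 0.447169; -(5/22)*log2(5/22) = 0.485796; -(2/11)*log2(2/11) = 0.447169; -(7/22)*log2(7/22) = 0.525661; -(1/11)*log2(1/11) = 0.314494. H = 0.447169 + 0.485796 + 0.447169 + 0.525661 + 0.314494 = 2.2203

2.2203 bits


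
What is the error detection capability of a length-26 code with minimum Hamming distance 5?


Detection capability = d_min - 1 = 5 - 1 = 4

4 errors


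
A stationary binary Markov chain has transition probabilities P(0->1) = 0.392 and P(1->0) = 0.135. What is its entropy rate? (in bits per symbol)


Stationary distribution: pi_0 = p10/(p01+p10) = 0.2562, pi_1 = 0.7438. Entropy rate H' = pi_0*H(p01) + pi_1*H(p10) = 0.2562*0.9661 + 0.7438*0.571 = 0.6722

0.6722 bits/symbol


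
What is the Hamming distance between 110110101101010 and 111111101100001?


Count differing positions: . . ^ . . ^ . . . . . ^ . ^ ^ = 5 differences

5


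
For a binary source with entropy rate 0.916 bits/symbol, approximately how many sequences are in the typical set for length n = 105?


log2|A_typical| = nH = 105 * 0.916 = 96.18, so |A_typical| ~ 2^96.18 = 8.976e+28

8.976e+28


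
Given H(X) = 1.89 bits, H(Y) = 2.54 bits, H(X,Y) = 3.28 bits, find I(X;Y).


I(X;Y) = H(X) + H(Y) - H(X,Y) = 1.89 + 2.54 - 3.28 = 1.15

1.15 bits


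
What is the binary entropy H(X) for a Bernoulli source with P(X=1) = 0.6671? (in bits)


H = -p*log2(p) - (1-p)*log2(1-p). -0.6671*log2(0.6671) = 0.389603; -0.3329*log2(0.3329) = 0.528259. H = 0.389603 + 0.528259 = 0.9179

0.9179 bits


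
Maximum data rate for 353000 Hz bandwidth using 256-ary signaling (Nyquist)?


Rate = 2 * B * log2(M) = 2 * 353000 * 8.0 = 5648000.0

5648000.0 bps


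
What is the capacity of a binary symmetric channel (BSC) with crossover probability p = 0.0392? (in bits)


H(p) = -p*log2(p) - (1-p)*log2(1-p) = -0.0392*log2(0.0392) - 0.9608*log2(0.9608) = 0.183182 + 0.055430 = 0.2386. C = 1 - H(p) = 1 - 0.2386 = 0.7614

0.7614 bits


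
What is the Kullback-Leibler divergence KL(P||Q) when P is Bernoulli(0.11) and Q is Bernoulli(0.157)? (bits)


KL = p*log2(p/q) + (1-p)*log2((1-p)/(1-q)) = 0.11*log2(0.11/0.157) + 0.89*log2(0.89/0.843) = 0.0132

0.0132 bits


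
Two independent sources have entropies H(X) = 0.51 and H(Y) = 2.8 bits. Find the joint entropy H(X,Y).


For independent variables, H(X,Y) = H(X) + H(Y) = 0.51 + 2.8 = 3.31

3.31 bits


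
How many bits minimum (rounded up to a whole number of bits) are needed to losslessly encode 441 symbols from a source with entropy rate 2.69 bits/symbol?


Minimum bits >= n * H = 441 * 2.69 = 1186.29, rounded up to a whole number of bits = 1187

1187 bits


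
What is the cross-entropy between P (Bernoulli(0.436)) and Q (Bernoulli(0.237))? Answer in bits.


H(P,Q) = -p*log2(q) - (1-p)*log2(1-q). -0.436*log2(0.237) = 0.905590; -0.564*log2(0.763) = 0.220098. H(P,Q) = 0.905590 + 0.220098 = 1.1257

1.1257 bits


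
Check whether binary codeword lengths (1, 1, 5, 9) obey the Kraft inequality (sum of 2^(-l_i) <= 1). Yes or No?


Kraft sum = sum(2^(-l_i)) = 1.0332, need <= 1. Result: violated (a binary prefix-free code with these lengths cannot exist)

No


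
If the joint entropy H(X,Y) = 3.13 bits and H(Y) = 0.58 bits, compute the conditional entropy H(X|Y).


H(X|Y) = H(X,Y) - H(Y) = 3.13 - 0.58 = 2.55

2.55 bits


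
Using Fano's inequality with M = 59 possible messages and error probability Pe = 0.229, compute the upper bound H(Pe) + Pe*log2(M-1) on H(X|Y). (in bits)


H(Pe) = -Pe*log2(Pe) - (1-Pe)*log2(1-Pe) = -0.229*log2(0.229) - 0.771*log2(0.771) = 0.486987 + 0.289277 = 0.7763. Pe*log2(M-1) = 0.229*log2(58) = 1.341478. Bound = H(Pe) + Pe*log2(M-1) = 0.486987 + 0.289277 + 1.341478 = 2.1177

2.1177 bits


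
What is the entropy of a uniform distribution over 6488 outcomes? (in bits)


H = log2(n) = log2(6488) = 12.6636

12.6636 bits


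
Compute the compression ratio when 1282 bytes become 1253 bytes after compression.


Ratio = original / compressed = 1282 / 1253 = 1.0231

1.0231


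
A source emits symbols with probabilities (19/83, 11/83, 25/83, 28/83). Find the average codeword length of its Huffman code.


Huffman construction (repeatedly merge the two least-probable nodes; each merge adds 1 bit to every symbol beneath it): 11/83 + 19/83 = 30/83; 25/83 + 28/83 = 53/83; 30/83 + 53/83 = 1. Resulting codeword lengths (in the order the probabilities were given): (2, 2, 2, 2). L_avg = sum(p_i * l_i) = 19/83*2 + 11/83*2 + 25/83*2 + 28/83*2 = 2

2.0 bits


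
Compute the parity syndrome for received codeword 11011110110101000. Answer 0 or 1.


Syndrome = XOR of all bits = 1 XOR 1 XOR 0 XOR 1 XOR 1 XOR 1 XOR 1 XOR 0 XOR 1 XOR 1 XOR 0 XOR 1 XOR 0 XOR 1 XOR 0 XOR 0 XOR 0 = 0

0


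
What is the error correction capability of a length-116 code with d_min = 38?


Correction capability = floor((d-1)/2) = floor((38-1)/2) = 18

18 errors


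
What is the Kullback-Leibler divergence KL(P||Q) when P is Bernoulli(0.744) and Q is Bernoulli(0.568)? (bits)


KL = p*log2(p/q) + (1-p)*log2((1-p)/(1-q)) = 0.744*log2(0.744/0.568) + 0.256*log2(0.256/0.432) = 0.0965

0.0965 bits


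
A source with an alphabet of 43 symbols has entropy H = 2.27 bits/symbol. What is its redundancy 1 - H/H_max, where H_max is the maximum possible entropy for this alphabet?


H_max = log2(K) = log2(43) = 5.4263 bits/symbol. Redundancy = 1 - H/H_max = 1 - 2.27/5.4263 = 1 - 0.4183 = 0.5817

0.5817


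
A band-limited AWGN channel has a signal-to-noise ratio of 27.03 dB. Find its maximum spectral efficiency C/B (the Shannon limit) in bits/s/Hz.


SNR_linear = 10^(27.03/10) = 504.6613; C/B = log2(1 + SNR_linear) = log2(1 + 504.6613) = 8.982

8.982 bits/s/Hz


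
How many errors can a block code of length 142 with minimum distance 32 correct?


Correction capability = floor((d-1)/2) = floor((32-1)/2) = 15

15 errors


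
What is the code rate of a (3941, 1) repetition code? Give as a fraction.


Rate = k/n = 1/3941

1/3941


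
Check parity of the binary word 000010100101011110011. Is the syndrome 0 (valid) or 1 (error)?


Syndrome = XOR of all bits = 0 XOR 0 XOR 0 XOR 0 XOR 1 XOR 0 XOR 1 XOR 0 XOR 0 XOR 1 XOR 0 XOR 1 XOR 0 XOR 1 XOR 1 XOR 1 XOR 1 XOR 0 XOR 0 XOR 1 XOR 1 = 0

0


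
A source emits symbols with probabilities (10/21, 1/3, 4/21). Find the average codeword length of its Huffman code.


Huffman construction (repeatedly merge the two least-probable nodes; each merge adds 1 bit to every symbol beneath it): 4/21 + 1/3 = 11/21; 10/21 + 11/21 = 1. Resulting codeword lengths (in the order the probabilities were given): (1, 2, 2). L_avg = sum(p_i * l_i) = 10/21*1 + 1/3*2 + 4/21*2 = 32/21 = 1.5238

1.5238 bits


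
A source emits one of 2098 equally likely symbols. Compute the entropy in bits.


H = log2(n) = log2(2098) = 11.0348

11.0348 bits


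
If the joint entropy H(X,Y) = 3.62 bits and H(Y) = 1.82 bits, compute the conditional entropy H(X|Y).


H(X|Y) = H(X,Y) - H(Y) = 3.62 - 1.82 = 1.8

1.8 bits


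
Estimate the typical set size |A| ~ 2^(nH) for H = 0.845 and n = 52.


log2|A_typical| = nH = 52 * 0.845 = 43.94, so |A_typical| ~ 2^43.94 = 1.688e+13

1.688e+13


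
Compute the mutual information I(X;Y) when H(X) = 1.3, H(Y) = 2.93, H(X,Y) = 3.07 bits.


I(X;Y) = H(X) + H(Y) - H(X,Y) = 1.3 + 2.93 - 3.07 = 1.16

1.16 bits


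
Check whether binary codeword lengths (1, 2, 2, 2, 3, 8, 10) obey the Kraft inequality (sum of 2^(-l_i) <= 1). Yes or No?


Kraft sum = sum(2^(-l_i)) = 1.3799, need <= 1. Result: violated (a binary prefix-free code with these lengths cannot exist)

No


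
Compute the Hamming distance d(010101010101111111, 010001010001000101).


Count differing positions: . . . ^ . . . . . ^ . . ^ ^ ^ . ^ . = 6 differences

6


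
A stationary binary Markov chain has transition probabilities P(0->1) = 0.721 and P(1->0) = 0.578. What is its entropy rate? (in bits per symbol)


Stationary distribution: pi_0 = p10/(p01+p10) = 0.445, pi_1 = 0.555. Entropy rate H' = pi_0*H(p01) + pi_1*H(p10) = 0.445*0.8541 + 0.555*0.9824 = 0.9253

0.9253 bits/symbol


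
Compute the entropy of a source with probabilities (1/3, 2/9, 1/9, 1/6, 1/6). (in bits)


H = -sum(p_i * log2(p_i)). Terms: -(1/3)*log2(1/3) = 0.528321; -(2/9)*log2(2/9) = 0.482206; -(1/9)*log2(1/9) = 0.352214; -(1/6)*log2(1/6) = 0.430827; -(1/6)*log2(1/6) = 0.430827. H = 0.528321 + 0.482206 + 0.352214 + 0.430827 + 0.430827 = 2.2244

2.2244 bits


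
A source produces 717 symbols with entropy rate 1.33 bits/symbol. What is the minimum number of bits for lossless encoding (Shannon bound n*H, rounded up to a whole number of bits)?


Minimum bits >= n * H = 717 * 1.33 = 953.61, rounded up to a whole number of bits = 954

954 bits


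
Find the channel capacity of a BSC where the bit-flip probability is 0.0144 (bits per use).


H(p) = -p*log2(p) - (1-p)*log2(1-p) = -0.0144*log2(0.0144) - 0.9856*log2(0.9856) = 0.088096 + 0.020625 = 0.1087. C = 1 - H(p) = 1 - 0.1087 = 0.8913

0.8913 bits


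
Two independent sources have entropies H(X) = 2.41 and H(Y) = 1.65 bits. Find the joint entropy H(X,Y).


For independent variables, H(X,Y) = H(X) + H(Y) = 2.41 + 1.65 = 4.06

4.06 bits


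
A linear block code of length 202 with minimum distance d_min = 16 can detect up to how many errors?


Detection capability = d_min - 1 = 16 - 1 = 15

15 errors


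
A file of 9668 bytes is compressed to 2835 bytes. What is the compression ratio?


Ratio = original / compressed = 9668 / 2835 = 3.4102

3.4102


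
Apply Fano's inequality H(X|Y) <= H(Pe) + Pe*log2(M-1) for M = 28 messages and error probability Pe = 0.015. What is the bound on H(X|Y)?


H(Pe) = -Pe*log2(Pe) - (1-Pe)*log2(1-Pe) = -0.015*log2(0.015) - 0.985*log2(0.985) = 0.090883 + 0.021477 = 0.1124. Pe*log2(M-1) = 0.015*log2(27) = 0.071323. Bound = H(Pe) + Pe*log2(M-1) = 0.090883 + 0.021477 + 0.071323 = 0.1837

0.1837 bits


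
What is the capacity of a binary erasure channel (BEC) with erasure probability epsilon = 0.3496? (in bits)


C = 1 - epsilon = 1 - 0.3496 = 0.6504

0.6504 bits


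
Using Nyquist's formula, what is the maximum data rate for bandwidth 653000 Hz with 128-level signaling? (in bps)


Rate = 2 * B * log2(M) = 2 * 653000 * 7.0 = 9142000.0

9142000.0 bps


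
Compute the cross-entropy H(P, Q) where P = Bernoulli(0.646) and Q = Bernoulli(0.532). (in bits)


H(P,Q) = -p*log2(q) - (1-p)*log2(1-q). -0.646*log2(0.532) = 0.588184; -0.354*log2(0.468) = 0.387779. H(P,Q) = 0.588184 + 0.387779 = 0.976

0.976 bits


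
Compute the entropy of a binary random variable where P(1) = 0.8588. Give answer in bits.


H = -p*log2(p) - (1-p)*log2(1-p). -0.8588*log2(0.8588) = 0.188598; -0.1412*log2(0.1412) = 0.398775. H = 0.188598 + 0.398775 = 0.5874

0.5874 bits


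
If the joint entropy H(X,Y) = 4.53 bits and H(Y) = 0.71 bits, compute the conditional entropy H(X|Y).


H(X|Y) = H(X,Y) - H(Y) = 4.53 - 0.71 = 3.82

3.82 bits


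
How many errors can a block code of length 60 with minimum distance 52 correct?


Correction capability = floor((d-1)/2) = floor((52-1)/2) = 25

25 errors


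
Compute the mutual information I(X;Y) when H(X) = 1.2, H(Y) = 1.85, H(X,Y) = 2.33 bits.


I(X;Y) = H(X) + H(Y) - H(X,Y) = 1.2 + 1.85 - 2.33 = 0.72

0.72 bits


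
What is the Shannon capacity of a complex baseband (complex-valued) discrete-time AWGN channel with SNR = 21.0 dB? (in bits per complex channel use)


SNR_linear = 10^(21.0/10) = 125.8925; C = log2(1 + SNR_linear) = log2(1 + 125.8925) = 6.9875

6.9875 bits/channel use


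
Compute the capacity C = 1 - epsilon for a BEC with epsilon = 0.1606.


C = 1 - epsilon = 1 - 0.1606 = 0.8394

0.8394 bits


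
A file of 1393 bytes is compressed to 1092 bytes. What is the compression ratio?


Ratio = original / compressed = 1393 / 1092 = 1.2756

1.2756


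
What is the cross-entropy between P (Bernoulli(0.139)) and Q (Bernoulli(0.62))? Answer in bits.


H(P,Q) = -p*log2(q) - (1-p)*log2(1-q). -0.139*log2(0.62) = 0.095863; -0.861*log2(0.38) = 1.201895. H(P,Q) = 0.095863 + 1.201895 = 1.2978

1.2978 bits


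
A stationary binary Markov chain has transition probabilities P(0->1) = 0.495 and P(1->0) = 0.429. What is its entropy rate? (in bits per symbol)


Stationary distribution: pi_0 = p10/(p01+p10) = 0.4643, pi_1 = 0.5357. Entropy rate H' = pi_0*H(p01) + pi_1*H(p10) = 0.4643*0.9999 + 0.5357*0.9854 = 0.9921

0.9921 bits/symbol


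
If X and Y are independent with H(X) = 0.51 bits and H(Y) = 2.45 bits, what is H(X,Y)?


For independent variables, H(X,Y) = H(X) + H(Y) = 0.51 + 2.45 = 2.96

2.96 bits


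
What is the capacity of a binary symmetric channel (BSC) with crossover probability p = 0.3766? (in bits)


H(p) = -p*log2(p) - (1-p)*log2(1-p) = -0.3766*log2(0.3766) - 0.6234*log2(0.6234) = 0.530590 + 0.425015 = 0.9556. C = 1 - H(p) = 1 - 0.9556 = 0.0444

0.0444 bits


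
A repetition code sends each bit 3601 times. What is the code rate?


Rate = k/n = 1/3601

1/3601


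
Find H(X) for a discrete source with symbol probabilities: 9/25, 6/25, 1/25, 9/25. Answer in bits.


H = -sum(p_i * log2(p_i)). Terms: -(9/25)*log2(9/25) = 0.530615; -(6/25)*log2(6/25) = 0.494134; -(1/25)*log2(1/25) = 0.185754; -(9/25)*log2(9/25) = 0.530615. H = 0.530615 + 0.494134 + 0.185754 + 0.530615 = 1.7411

1.7411 bits


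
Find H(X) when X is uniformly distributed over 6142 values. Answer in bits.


H = log2(n) = log2(6142) = 12.5845

12.5845 bits


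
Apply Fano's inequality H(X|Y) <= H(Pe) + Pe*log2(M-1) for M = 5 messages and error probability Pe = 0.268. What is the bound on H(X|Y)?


H(Pe) = -Pe*log2(Pe) - (1-Pe)*log2(1-Pe) = -0.268*log2(0.268) - 0.732*log2(0.732) = 0.509118 + 0.329462 = 0.8386. Pe*log2(M-1) = 0.268*log2(4) = 0.536000. Bound = H(Pe) + Pe*log2(M-1) = 0.509118 + 0.329462 + 0.536000 = 1.3746

1.3746 bits


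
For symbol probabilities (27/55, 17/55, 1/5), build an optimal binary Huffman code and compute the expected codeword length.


Huffman construction (repeatedly merge the two least-probable nodes; each merge adds 1 bit to every symbol beneath it): 1/5 + 17/55 = 28/55; 27/55 + 28/55 = 1. Resulting codeword lengths (in the order the probabilities were given): (1, 2, 2). L_avg = sum(p_i * l_i) = 27/55*1 + 17/55*2 + 1/5*2 = 83/55 = 1.5091

1.5091 bits


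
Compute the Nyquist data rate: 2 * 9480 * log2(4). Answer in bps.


Rate = 2 * B * log2(M) = 2 * 9480 * 2.0 = 37920.0

37920.0 bps


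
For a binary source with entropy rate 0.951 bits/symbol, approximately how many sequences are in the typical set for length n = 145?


log2|A_typical| = nH = 145 * 0.951 = 137.895, so |A_typical| ~ 2^137.895 = 3.240e+41

3.240e+41


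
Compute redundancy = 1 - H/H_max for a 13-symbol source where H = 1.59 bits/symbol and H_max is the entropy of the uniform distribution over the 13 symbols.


H_max = log2(K) = log2(13) = 3.7004 bits/symbol. Redundancy = 1 - H/H_max = 1 - 1.59/3.7004 = 1 - 0.4297 = 0.5703

0.5703


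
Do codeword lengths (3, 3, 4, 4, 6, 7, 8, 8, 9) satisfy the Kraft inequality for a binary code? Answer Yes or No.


Kraft sum = sum(2^(-l_i)) = 0.4082, need <= 1. Result: satisfied (a binary prefix-free code with these lengths exists)

Yes


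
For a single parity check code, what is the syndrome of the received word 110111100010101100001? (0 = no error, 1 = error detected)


Syndrome = XOR of all bits = 1 XOR 1 XOR 0 XOR 1 XOR 1 XOR 1 XOR 1 XOR 0 XOR 0 XOR 0 XOR 1 XOR 0 XOR 1 XOR 0 XOR 1 XOR 1 XOR 0 XOR 0 XOR 0 XOR 0 XOR 1 = 1

1


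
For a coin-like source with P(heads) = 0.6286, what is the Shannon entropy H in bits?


H = -p*log2(p) - (1-p)*log2(1-p). -0.6286*log2(0.6286) = 0.421027; -0.3714*log2(0.3714) = 0.530714. H = 0.421027 + 0.530714 = 0.9517

0.9517 bits


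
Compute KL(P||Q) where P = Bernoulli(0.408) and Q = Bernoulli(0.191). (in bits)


KL = p*log2(p/q) + (1-p)*log2((1-p)/(1-q)) = 0.408*log2(0.408/0.191) + 0.592*log2(0.592/0.809) = 0.18

0.18 bits


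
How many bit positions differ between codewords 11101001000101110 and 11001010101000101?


Count differing positions: . . ^ . . . ^ ^ ^ . ^ ^ . ^ . ^ ^ = 9 differences

9


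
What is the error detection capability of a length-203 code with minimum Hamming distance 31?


Detection capability = d_min - 1 = 31 - 1 = 30

30 errors


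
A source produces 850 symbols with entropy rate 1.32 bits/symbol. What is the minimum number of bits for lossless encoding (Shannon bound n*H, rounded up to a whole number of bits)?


Minimum bits >= n * H = 850 * 1.32 = 1122.0, rounded up to a whole number of bits = 1122

1122 bits


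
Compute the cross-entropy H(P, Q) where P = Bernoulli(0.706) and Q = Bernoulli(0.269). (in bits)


H(P,Q) = -p*log2(q) - (1-p)*log2(1-q). -0.706*log2(0.269) = 1.337391; -0.294*log2(0.731) = 0.132905. H(P,Q) = 1.337391 + 0.132905 = 1.4703

1.4703 bits


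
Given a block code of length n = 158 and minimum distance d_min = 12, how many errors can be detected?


Detection capability = d_min - 1 = 12 - 1 = 11

11 errors


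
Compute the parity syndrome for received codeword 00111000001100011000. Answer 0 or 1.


Syndrome = XOR of all bits = 0 XOR 0 XOR 1 XOR 1 XOR 1 XOR 0 XOR 0 XOR 0 XOR 0 XOR 0 XOR 1 XOR 1 XOR 0 XOR 0 XOR 0 XOR 1 XOR 1 XOR 0 XOR 0 XOR 0 = 1

1


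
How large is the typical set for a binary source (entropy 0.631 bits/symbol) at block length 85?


log2|A_typical| = nH = 85 * 0.631 = 53.635, so |A_typical| ~ 2^53.635 = 1.399e+16

1.399e+16


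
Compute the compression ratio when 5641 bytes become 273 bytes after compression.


Ratio = original / compressed = 5641 / 273 = 20.663

20.663


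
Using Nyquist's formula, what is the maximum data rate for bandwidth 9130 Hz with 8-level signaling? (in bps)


Rate = 2 * B * log2(M) = 2 * 9130 * 3.0 = 54780.0

54780.0 bps


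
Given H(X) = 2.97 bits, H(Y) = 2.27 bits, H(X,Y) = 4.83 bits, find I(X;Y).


I(X;Y) = H(X) + H(Y) - H(X,Y) = 2.97 + 2.27 - 4.83 = 0.41

0.41 bits


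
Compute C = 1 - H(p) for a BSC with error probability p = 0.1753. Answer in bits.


H(p) = -p*log2(p) - (1-p)*log2(1-p) = -0.1753*log2(0.1753) - 0.8247*log2(0.8247) = 0.440371 + 0.229315 = 0.6697. C = 1 - H(p) = 1 - 0.6697 = 0.3303

0.3303 bits


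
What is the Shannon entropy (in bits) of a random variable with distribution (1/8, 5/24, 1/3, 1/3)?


H = -sum(p_i * log2(p_i)). Terms: -(1/8)*log2(1/8) = 0.375000; -(5/24)*log2(5/24) = 0.471466; -(1/3)*log2(1/3) = 0.528321; -(1/3)*log2(1/3) = 0.528321. H = 0.375000 + 0.471466 + 0.528321 + 0.528321 = 1.9031

1.9031 bits


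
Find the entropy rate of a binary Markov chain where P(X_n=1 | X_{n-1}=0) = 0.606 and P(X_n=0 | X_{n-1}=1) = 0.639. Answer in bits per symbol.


Stationary distribution: pi_0 = p10/(p01+p10) = 0.5133, pi_1 = 0.4867. Entropy rate H' = pi_0*H(p01) + pi_1*H(p10) = 0.5133*0.9673 + 0.4867*0.9435 = 0.9557

0.9557 bits/symbol


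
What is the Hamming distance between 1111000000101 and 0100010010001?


Count differing positions: ^ . ^ ^ . ^ . . ^ . ^ . . = 6 differences

6


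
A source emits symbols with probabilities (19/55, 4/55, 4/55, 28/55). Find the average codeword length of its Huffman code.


Huffman construction (repeatedly merge the two least-probable nodes; each merge adds 1 bit to every symbol beneath it): 4/55 + 4/55 = 8/55; 8/55 + 19/55 = 27/55; 27/55 + 28/55 = 1. Resulting codeword lengths (in the order the probabilities were given): (2, 3, 3, 1). L_avg = sum(p_i * l_i) = 19/55*2 + 4/55*3 + 4/55*3 + 28/55*1 = 18/11 = 1.6364

1.6364 bits


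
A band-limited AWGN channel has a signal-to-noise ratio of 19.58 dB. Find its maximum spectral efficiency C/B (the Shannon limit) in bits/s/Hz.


SNR_linear = 10^(19.58/10) = 90.7821; C/B = log2(1 + SNR_linear) = log2(1 + 90.7821) = 6.5201

6.5201 bits/s/Hz


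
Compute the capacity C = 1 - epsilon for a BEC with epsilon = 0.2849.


C = 1 - epsilon = 1 - 0.2849 = 0.7151

0.7151 bits


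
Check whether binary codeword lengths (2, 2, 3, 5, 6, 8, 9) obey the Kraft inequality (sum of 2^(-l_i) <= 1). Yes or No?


Kraft sum = sum(2^(-l_i)) = 0.6777, need <= 1. Result: satisfied (a binary prefix-free code with these lengths exists)

Yes


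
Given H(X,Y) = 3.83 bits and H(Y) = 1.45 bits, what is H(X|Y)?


H(X|Y) = H(X,Y) - H(Y) = 3.83 - 1.45 = 2.38

2.38 bits


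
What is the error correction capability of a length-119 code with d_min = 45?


Correction capability = floor((d-1)/2) = floor((45-1)/2) = 22

22 errors


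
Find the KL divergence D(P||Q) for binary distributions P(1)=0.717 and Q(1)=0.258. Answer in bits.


KL = p*log2(p/q) + (1-p)*log2((1-p)/(1-q)) = 0.717*log2(0.717/0.258) + 0.283*log2(0.283/0.742) = 0.6637

0.6637 bits


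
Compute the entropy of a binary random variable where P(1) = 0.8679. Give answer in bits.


H = -p*log2(p) - (1-p)*log2(1-p). -0.8679*log2(0.8679) = 0.177398; -0.1321*log2(0.1321) = 0.385771. H = 0.177398 + 0.385771 = 0.5632

0.5632 bits


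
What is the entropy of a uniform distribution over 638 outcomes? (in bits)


H = log2(n) = log2(638) = 9.3174

9.3174 bits


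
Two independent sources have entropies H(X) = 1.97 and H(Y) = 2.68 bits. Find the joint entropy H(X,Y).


For independent variables, H(X,Y) = H(X) + H(Y) = 1.97 + 2.68 = 4.65

4.65 bits


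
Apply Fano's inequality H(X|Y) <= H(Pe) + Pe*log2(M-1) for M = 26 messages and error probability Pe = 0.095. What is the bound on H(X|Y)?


H(Pe) = -Pe*log2(Pe) - (1-Pe)*log2(1-Pe) = -0.095*log2(0.095) - 0.905*log2(0.905) = 0.322613 + 0.130329 = 0.4529. Pe*log2(M-1) = 0.095*log2(25) = 0.441166. Bound = H(Pe) + Pe*log2(M-1) = 0.322613 + 0.130329 + 0.441166 = 0.8941

0.8941 bits


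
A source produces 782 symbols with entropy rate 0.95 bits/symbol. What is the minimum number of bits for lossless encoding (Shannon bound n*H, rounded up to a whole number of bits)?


Minimum bits >= n * H = 782 * 0.95 = 742.9, rounded up to a whole number of bits = 743

743 bits


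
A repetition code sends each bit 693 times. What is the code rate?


Rate = k/n = 1/693

1/693


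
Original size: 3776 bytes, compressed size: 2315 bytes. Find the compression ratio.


Ratio = original / compressed = 3776 / 2315 = 1.6311

1.6311


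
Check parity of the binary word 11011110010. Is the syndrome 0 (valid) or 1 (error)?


Syndrome = XOR of all bits = 1 XOR 1 XOR 0 XOR 1 XOR 1 XOR 1 XOR 1 XOR 0 XOR 0 XOR 1 XOR 0 = 1

1


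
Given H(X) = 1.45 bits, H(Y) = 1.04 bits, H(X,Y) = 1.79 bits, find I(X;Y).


I(X;Y) = H(X) + H(Y) - H(X,Y) = 1.45 + 1.04 - 1.79 = 0.7

0.7 bits


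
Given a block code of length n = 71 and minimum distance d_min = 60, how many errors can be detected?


Detection capability = d_min - 1 = 60 - 1 = 59

59 errors


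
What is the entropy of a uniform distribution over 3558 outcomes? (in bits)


H = log2(n) = log2(3558) = 11.7969

11.7969 bits


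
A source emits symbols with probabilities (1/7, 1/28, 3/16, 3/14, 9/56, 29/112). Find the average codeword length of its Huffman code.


Huffman construction (repeatedly merge the two least-probable nodes; each merge adds 1 bit to every symbol beneath it): 1/28 + 1/7 = 5/28; 9/56 + 5/28 = 19/56; 3/16 + 3/14 = 45/112; 29/112 + 19/56 = 67/112; 45/112 + 67/112 = 1. Resulting codeword lengths (in the order the probabilities were given): (4, 4, 2, 2, 3, 2). L_avg = sum(p_i * l_i) = 1/7*4 + 1/28*4 + 3/16*2 + 3/14*2 + 9/56*3 + 29/112*2 = 141/56 = 2.5179

2.5179 bits


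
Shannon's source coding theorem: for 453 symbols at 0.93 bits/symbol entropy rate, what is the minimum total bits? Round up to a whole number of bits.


Minimum bits >= n * H = 453 * 0.93 = 421.29, rounded up to a whole number of bits = 422

422 bits


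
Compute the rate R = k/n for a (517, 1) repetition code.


Rate = k/n = 1/517

1/517


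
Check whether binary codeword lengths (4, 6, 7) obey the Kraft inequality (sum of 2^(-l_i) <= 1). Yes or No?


Kraft sum = sum(2^(-l_i)) = 0.0859, need <= 1. Result: satisfied (a binary prefix-free code with these lengths exists)

Yes


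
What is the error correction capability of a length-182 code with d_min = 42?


Correction capability = floor((d-1)/2) = floor((42-1)/2) = 20

20 errors


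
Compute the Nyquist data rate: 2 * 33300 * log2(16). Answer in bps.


Rate = 2 * B * log2(M) = 2 * 33300 * 4.0 = 266400.0

266400.0 bps


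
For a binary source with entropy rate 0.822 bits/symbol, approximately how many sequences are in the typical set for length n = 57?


log2|A_typical| = nH = 57 * 0.822 = 46.854, so |A_typical| ~ 2^46.854 = 1.272e+14

1.272e+14


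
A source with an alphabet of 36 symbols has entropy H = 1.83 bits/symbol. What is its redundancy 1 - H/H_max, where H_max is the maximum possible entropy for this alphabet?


H_max = log2(K) = log2(36) = 5.1699 bits/symbol. Redundancy = 1 - H/H_max = 1 - 1.83/5.1699 = 1 - 0.354 = 0.646

0.646


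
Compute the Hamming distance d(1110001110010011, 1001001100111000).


Count differing positions: . ^ ^ ^ . . . . ^ . ^ . ^ . ^ ^ = 8 differences

8


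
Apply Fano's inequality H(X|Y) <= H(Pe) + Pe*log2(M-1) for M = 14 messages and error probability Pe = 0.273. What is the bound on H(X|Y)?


H(Pe) = -Pe*log2(Pe) - (1-Pe)*log2(1-Pe) = -0.273*log2(0.273) - 0.727*log2(0.727) = 0.511336 + 0.334400 = 0.8457. Pe*log2(M-1) = 0.273*log2(13) = 1.010220. Bound = H(Pe) + Pe*log2(M-1) = 0.511336 + 0.334400 + 1.010220 = 1.856

1.856 bits


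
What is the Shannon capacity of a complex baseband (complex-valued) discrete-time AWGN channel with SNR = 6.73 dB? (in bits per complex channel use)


SNR_linear = 10^(6.73/10) = 4.7098; C = log2(1 + SNR_linear) = log2(1 + 4.7098) = 2.5134

2.5134 bits/channel use


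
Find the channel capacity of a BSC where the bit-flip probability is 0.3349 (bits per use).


H(p) = -p*log2(p) - (1-p)*log2(1-p) = -0.3349*log2(0.3349) - 0.6651*log2(0.6651) = 0.528538 + 0.391316 = 0.9199. C = 1 - H(p) = 1 - 0.9199 = 0.0801

0.0801 bits


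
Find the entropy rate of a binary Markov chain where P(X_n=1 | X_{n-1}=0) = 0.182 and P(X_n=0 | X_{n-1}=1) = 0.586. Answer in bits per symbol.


Stationary distribution: pi_0 = p10/(p01+p10) = 0.763, pi_1 = 0.237. Entropy rate H' = pi_0*H(p01) + pi_1*H(p10) = 0.763*0.6844 + 0.237*0.9786 = 0.7541

0.7541 bits/symbol


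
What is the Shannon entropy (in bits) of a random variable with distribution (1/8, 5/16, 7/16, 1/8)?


H = -sum(p_i * log2(p_i)). Terms: -(1/8)*log2(1/8) = 0.375000; -(5/16)*log2(5/16) = 0.524397; -(7/16)*log2(7/16) = 0.521782; -(1/8)*log2(1/8) = 0.375000. H = 0.375000 + 0.524397 + 0.521782 + 0.375000 = 1.7962

1.7962 bits


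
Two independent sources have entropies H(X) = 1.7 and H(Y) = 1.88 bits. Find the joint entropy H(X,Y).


For independent variables, H(X,Y) = H(X) + H(Y) = 1.7 + 1.88 = 3.58

3.58 bits


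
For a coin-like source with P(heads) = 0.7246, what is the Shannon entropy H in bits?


H = -p*log2(p) - (1-p)*log2(1-p). -0.7246*log2(0.7246) = 0.336753; -0.2754*log2(0.2754) = 0.512354. H = 0.336753 + 0.512354 = 0.8491

0.8491 bits


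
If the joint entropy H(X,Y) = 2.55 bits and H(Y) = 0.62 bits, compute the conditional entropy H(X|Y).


H(X|Y) = H(X,Y) - H(Y) = 2.55 - 0.62 = 1.93

1.93 bits


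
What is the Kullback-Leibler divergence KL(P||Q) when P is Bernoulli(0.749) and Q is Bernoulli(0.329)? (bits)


KL = p*log2(p/q) + (1-p)*log2((1-p)/(1-q)) = 0.749*log2(0.749/0.329) + 0.251*log2(0.251/0.671) = 0.5329

0.5329 bits


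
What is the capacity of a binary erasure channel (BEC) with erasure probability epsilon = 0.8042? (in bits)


C = 1 - epsilon = 1 - 0.8042 = 0.1958

0.1958 bits


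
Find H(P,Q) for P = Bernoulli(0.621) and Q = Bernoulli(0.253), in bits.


H(P,Q) = -p*log2(q) - (1-p)*log2(1-q). -0.621*log2(0.253) = 1.231313; -0.379*log2(0.747) = 0.159491. H(P,Q) = 1.231313 + 0.159491 = 1.3908

1.3908 bits


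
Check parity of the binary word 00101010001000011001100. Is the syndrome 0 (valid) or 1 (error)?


Syndrome = XOR of all bits = 0 XOR 0 XOR 1 XOR 0 XOR 1 XOR 0 XOR 1 XOR 0 XOR 0 XOR 0 XOR 1 XOR 0 XOR 0 XOR 0 XOR 0 XOR 1 XOR 1 XOR 0 XOR 0 XOR 1 XOR 1 XOR 0 XOR 0 = 0

0


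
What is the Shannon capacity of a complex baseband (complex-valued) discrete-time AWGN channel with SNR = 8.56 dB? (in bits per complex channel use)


SNR_linear = 10^(8.56/10) = 7.1779; C = log2(1 + SNR_linear) = log2(1 + 7.1779) = 3.0317

3.0317 bits/channel use


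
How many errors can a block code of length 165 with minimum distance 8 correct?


Correction capability = floor((d-1)/2) = floor((8-1)/2) = 3

3 errors


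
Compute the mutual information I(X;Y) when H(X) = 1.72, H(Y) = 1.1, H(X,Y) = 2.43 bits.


I(X;Y) = H(X) + H(Y) - H(X,Y) = 1.72 + 1.1 - 2.43 = 0.39

0.39 bits


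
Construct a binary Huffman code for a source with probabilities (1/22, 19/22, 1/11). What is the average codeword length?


Huffman construction (repeatedly merge the two least-probable nodes; each merge adds 1 bit to every symbol beneath it): 1/22 + 1/11 = 3/22; 3/22 + 19/22 = 1. Resulting codeword lengths (in the order the probabilities were given): (2, 1, 2). L_avg = sum(p_i * l_i) = 1/22*2 + 19/22*1 + 1/11*2 = 25/22 = 1.1364

1.1364 bits


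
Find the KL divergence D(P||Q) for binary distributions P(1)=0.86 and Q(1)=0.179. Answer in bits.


KL = p*log2(p/q) + (1-p)*log2((1-p)/(1-q)) = 0.86*log2(0.86/0.179) + 0.14*log2(0.14/0.821) = 1.5901

1.5901 bits


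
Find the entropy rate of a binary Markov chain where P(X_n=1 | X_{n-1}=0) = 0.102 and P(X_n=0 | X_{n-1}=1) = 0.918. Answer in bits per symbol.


Stationary distribution: pi_0 = p10/(p01+p10) = 0.9, pi_1 = 0.1. Entropy rate H' = pi_0*H(p01) + pi_1*H(p10) = 0.9*0.4753 + 0.1*0.4092 = 0.4687

0.4687 bits/symbol


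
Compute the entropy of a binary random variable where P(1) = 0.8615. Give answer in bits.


H = -p*log2(p) - (1-p)*log2(1-p). -0.8615*log2(0.8615) = 0.185289; -0.1385*log2(0.1385) = 0.395008. H = 0.185289 + 0.395008 = 0.5803

0.5803 bits


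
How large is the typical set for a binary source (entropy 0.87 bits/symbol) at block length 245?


log2|A_typical| = nH = 245 * 0.87 = 213.15, so |A_typical| ~ 2^213.15 = 1.461e+64

1.461e+64


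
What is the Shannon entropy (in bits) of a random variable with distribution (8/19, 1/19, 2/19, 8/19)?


H = -sum(p_i * log2(p_i)). Terms: -(8/19)*log2(8/19) = 0.525443; -(1/19)*log2(1/19) = 0.223575; -(2/19)*log2(2/19) = 0.341887; -(8/19)*log2(8/19) = 0.525443. H = 0.525443 + 0.223575 + 0.341887 + 0.525443 = 1.6163

1.6163 bits


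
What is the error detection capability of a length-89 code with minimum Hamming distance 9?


Detection capability = d_min - 1 = 9 - 1 = 8

8 errors


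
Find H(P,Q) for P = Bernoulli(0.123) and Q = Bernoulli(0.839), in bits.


H(P,Q) = -p*log2(q) - (1-p)*log2(1-q). -0.123*log2(0.839) = 0.031151; -0.877*log2(0.161) = 2.310779. H(P,Q) = 0.031151 + 2.310779 = 2.3419

2.3419 bits


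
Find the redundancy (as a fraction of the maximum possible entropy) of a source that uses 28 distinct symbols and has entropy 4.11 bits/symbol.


H_max = log2(K) = log2(28) = 4.8074 bits/symbol. Redundancy = 1 - H/H_max = 1 - 4.11/4.8074 = 1 - 0.8549 = 0.1451

0.1451


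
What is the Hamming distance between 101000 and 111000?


Count differing positions: . ^ . . . . = 1 differences

1


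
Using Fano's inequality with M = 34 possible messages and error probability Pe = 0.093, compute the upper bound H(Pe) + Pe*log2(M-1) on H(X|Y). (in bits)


H(Pe) = -Pe*log2(Pe) - (1-Pe)*log2(1-Pe) = -0.093*log2(0.093) - 0.907*log2(0.907) = 0.318676 + 0.127729 = 0.4464. Pe*log2(M-1) = 0.093*log2(33) = 0.469129. Bound = H(Pe) + Pe*log2(M-1) = 0.318676 + 0.127729 + 0.469129 = 0.9155

0.9155 bits


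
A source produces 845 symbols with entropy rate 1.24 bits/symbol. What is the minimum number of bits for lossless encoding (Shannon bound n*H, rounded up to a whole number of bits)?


Minimum bits >= n * H = 845 * 1.24 = 1047.8, rounded up to a whole number of bits = 1048

1048 bits


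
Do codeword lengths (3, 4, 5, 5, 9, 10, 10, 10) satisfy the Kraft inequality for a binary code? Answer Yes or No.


Kraft sum = sum(2^(-l_i)) = 0.2549, need <= 1. Result: satisfied (a binary prefix-free code with these lengths exists)

Yes


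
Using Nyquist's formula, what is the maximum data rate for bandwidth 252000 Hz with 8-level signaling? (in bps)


Rate = 2 * B * log2(M) = 2 * 252000 * 3.0 = 1512000.0

1512000.0 bps
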